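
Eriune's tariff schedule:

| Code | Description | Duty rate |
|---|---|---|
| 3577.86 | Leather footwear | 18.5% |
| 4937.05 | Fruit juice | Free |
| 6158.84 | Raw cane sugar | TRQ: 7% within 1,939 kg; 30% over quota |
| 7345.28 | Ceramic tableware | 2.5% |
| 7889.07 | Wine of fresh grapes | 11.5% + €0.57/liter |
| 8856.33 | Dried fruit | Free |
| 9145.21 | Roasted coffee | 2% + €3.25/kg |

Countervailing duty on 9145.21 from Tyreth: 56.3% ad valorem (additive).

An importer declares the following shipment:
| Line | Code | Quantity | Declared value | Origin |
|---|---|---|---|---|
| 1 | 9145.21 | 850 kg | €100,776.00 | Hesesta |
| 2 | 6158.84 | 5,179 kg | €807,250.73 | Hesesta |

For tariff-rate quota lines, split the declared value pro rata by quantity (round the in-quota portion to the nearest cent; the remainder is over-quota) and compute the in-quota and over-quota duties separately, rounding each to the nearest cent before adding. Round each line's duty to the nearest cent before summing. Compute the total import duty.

€177,439.90

Line 1 (9145.21, Hesesta, 850 kg, €100,776.00):
Base rate for 9145.21 is 2% + €3.25/kg.
The additional-duty order on 9145.21 targets Tyreth, not Hesesta; it does not apply.
Duty = €100,776.00 × 2% + 850 × €3.25 = €4,778.02.
Line 2 (6158.84, Hesesta, 5,179 kg, €807,250.73):
Code 6158.84 is under a tariff-rate quota (threshold 1,939 kg). In-quota: 1,939 kg at 7%; over-quota: 3,240 kg at 30%.
Pro-rata value split: in-quota = €807,250.73 × 1,939/5,179 = €302,231.93; over-quota = €807,250.73 − €302,231.93 = €505,018.80.
In-quota duty = €302,231.93 × 7% = €21,156.24. Over-quota duty = €505,018.80 × 30% = €151,505.64.
Line duty = €21,156.24 + €151,505.64 = €172,661.88.
Total = €4,778.02 + €172,661.88 = €177,439.90.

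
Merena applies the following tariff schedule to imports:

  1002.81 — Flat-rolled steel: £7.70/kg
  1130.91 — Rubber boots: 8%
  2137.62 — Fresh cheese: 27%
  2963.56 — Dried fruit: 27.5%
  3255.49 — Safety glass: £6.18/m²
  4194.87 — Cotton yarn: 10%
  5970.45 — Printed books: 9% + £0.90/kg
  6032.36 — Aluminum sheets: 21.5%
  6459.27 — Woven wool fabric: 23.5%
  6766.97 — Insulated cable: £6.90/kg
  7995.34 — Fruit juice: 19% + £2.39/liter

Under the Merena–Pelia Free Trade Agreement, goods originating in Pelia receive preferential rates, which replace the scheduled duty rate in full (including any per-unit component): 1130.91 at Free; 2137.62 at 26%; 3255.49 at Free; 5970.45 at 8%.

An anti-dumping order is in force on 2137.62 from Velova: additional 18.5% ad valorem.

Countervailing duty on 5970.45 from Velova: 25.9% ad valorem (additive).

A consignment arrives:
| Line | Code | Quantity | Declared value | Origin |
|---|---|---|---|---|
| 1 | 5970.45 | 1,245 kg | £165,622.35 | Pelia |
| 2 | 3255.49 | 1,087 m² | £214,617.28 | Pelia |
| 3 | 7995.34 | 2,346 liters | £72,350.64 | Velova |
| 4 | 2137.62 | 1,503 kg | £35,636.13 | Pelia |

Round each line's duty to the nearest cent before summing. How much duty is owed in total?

Line 1 (5970.45, Pelia, 1,245 kg, £165,622.35):
Base rate for 5970.45 is 9% + £0.90/kg.
Origin Pelia qualifies under the Merena–Pelia agreement and 5970.45 is covered: preferential rate 8% applies instead.
The additional-duty order on 5970.45 targets Velova, not Pelia; it does not apply.
Duty = £165,622.35 × 8% = £13,249.79.
Line 2 (3255.49, Pelia, 1,087 m², £214,617.28):
Base rate for 3255.49 is £6.18/m².
Origin Pelia qualifies under the Merena–Pelia agreement and 3255.49 is covered: preferential rate Free applies instead.
Duty = £214,617.28 × 0% = £0.00.
Line 3 (7995.34, Velova, 2,346 liters, £72,350.64):
Base rate for 7995.34 is 19% + £2.39/liter.
Duty = £72,350.64 × 19% + 2,346 × £2.39 = £19,353.56.
Line 4 (2137.62, Pelia, 1,503 kg, £35,636.13):
Base rate for 2137.62 is 27%.
Origin Pelia qualifies under the Merena–Pelia agreement and 2137.62 is covered: preferential rate 26% applies instead.
The additional-duty order on 2137.62 targets Velova, not Pelia; it does not apply.
Duty = £35,636.13 × 26% = £9,265.39.
Total = £13,249.79 + £0.00 + £19,353.56 + £9,265.39 = £41,868.74.

£41,868.74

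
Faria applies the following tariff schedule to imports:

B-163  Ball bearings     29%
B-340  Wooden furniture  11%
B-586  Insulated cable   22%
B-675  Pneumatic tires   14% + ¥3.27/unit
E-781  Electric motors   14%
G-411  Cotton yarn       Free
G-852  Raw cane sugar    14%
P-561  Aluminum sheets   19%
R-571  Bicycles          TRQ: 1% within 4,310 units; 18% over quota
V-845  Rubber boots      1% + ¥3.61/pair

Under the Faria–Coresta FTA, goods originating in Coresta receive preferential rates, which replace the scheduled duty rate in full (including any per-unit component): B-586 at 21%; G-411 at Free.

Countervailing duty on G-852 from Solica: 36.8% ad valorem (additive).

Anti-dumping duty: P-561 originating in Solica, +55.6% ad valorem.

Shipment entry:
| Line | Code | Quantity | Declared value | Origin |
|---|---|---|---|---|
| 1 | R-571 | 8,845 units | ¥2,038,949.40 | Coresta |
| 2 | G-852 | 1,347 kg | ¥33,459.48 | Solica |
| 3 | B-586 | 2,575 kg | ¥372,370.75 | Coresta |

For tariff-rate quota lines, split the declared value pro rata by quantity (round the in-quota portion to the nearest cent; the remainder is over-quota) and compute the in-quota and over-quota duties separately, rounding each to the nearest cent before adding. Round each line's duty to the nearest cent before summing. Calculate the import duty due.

¥293,304.17

Line 1 (R-571, Coresta, 8,845 units, ¥2,038,949.40):
Code R-571 is under a tariff-rate quota (threshold 4,310 units). In-quota: 4,310 units at 1%; over-quota: 4,535 units at 18%.
Pro-rata value split: in-quota = ¥2,038,949.40 × 4,310/8,845 = ¥993,541.20; over-quota = ¥2,038,949.40 − ¥993,541.20 = ¥1,045,408.20.
In-quota duty = ¥993,541.20 × 1% = ¥9,935.41. Over-quota duty = ¥1,045,408.20 × 18% = ¥188,173.48.
Line duty = ¥9,935.41 + ¥188,173.48 = ¥198,108.89.
Line 2 (G-852, Solica, 1,347 kg, ¥33,459.48):
Base rate for G-852 is 14%.
Additional duty on G-852 from Solica: +36.8%. Applied ad valorem rate: 14% + 36.8% = 50.8%.
Duty = ¥33,459.48 × 50.8% = ¥16,997.42.
Line 3 (B-586, Coresta, 2,575 kg, ¥372,370.75):
Base rate for B-586 is 22%.
Origin Coresta qualifies under the Faria–Coresta agreement and B-586 is covered: preferential rate 21% applies instead.
Duty = ¥372,370.75 × 21% = ¥78,197.86.
Total = ¥198,108.89 + ¥16,997.42 + ¥78,197.86 = ¥293,304.17.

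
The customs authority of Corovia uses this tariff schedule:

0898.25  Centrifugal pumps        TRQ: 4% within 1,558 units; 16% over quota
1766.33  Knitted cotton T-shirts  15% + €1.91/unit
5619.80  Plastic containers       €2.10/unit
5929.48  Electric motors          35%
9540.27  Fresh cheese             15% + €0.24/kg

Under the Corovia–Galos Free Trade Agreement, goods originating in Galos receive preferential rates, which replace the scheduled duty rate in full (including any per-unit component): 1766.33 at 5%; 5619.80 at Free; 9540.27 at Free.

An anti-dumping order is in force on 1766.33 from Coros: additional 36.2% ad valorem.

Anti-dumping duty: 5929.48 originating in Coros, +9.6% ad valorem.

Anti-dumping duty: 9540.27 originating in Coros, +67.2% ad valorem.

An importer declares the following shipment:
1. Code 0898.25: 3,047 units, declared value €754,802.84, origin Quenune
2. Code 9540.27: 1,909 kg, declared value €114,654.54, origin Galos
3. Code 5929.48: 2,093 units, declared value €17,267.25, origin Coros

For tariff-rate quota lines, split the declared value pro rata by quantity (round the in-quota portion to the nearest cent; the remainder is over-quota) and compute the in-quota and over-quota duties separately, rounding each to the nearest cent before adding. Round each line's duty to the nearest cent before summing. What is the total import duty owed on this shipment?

€82,155.91

Line 1 (0898.25, Quenune, 3,047 units, €754,802.84):
Code 0898.25 is under a tariff-rate quota (threshold 1,558 units). In-quota: 1,558 units at 4%; over-quota: 1,489 units at 16%.
Pro-rata value split: in-quota = €754,802.84 × 1,558/3,047 = €385,947.76; over-quota = €754,802.84 − €385,947.76 = €368,855.08.
In-quota duty = €385,947.76 × 4% = €15,437.91. Over-quota duty = €368,855.08 × 16% = €59,016.81.
Line duty = €15,437.91 + €59,016.81 = €74,454.72.
Line 2 (9540.27, Galos, 1,909 kg, €114,654.54):
Base rate for 9540.27 is 15% + €0.24/kg.
Origin Galos qualifies under the Corovia–Galos agreement and 9540.27 is covered: preferential rate Free applies instead.
The additional-duty order on 9540.27 targets Coros, not Galos; it does not apply.
Duty = €114,654.54 × 0% = €0.00.
Line 3 (5929.48, Coros, 2,093 units, €17,267.25):
Base rate for 5929.48 is 35%.
Additional duty on 5929.48 from Coros: +9.6%. Applied ad valorem rate: 35% + 9.6% = 44.6%.
Duty = €17,267.25 × 44.6% = €7,701.19.
Total = €74,454.72 + €0.00 + €7,701.19 = €82,155.91.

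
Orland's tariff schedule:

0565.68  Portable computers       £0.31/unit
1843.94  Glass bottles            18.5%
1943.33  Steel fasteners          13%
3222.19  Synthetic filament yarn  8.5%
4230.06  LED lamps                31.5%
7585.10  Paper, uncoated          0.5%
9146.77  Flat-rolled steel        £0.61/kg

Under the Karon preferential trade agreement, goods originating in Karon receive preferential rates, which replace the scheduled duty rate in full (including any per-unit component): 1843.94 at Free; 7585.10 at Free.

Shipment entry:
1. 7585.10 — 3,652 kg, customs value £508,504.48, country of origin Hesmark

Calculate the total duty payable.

£2,542.52

Line 1 (7585.10, Hesmark, 3,652 kg, £508,504.48):
Base rate for 7585.10 is 0.5%.
7585.10 has an FTA preferential rate, but origin Hesmark is not Karon; base rate stands.
Duty = £508,504.48 × 0.5% = £2,542.52.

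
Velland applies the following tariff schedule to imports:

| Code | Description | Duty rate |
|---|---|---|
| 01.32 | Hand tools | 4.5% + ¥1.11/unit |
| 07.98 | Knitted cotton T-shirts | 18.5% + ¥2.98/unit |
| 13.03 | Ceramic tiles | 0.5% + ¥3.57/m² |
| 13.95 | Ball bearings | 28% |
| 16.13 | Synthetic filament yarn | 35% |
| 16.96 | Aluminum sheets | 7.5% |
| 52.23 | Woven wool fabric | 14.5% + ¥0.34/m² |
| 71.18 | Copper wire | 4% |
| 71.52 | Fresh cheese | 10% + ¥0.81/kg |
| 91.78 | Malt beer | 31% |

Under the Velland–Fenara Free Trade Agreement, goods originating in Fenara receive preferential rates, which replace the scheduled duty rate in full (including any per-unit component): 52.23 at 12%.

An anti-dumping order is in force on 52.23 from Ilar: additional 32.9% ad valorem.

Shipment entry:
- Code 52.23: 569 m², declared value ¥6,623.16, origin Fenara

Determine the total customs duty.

Line 1 (52.23, Fenara, 569 m², ¥6,623.16):
Base rate for 52.23 is 14.5% + ¥0.34/m².
Origin Fenara qualifies under the Velland–Fenara agreement and 52.23 is covered: preferential rate 12% applies instead.
The additional-duty order on 52.23 targets Ilar, not Fenara; it does not apply.
Duty = ¥6,623.16 × 12% = ¥794.78.

¥794.78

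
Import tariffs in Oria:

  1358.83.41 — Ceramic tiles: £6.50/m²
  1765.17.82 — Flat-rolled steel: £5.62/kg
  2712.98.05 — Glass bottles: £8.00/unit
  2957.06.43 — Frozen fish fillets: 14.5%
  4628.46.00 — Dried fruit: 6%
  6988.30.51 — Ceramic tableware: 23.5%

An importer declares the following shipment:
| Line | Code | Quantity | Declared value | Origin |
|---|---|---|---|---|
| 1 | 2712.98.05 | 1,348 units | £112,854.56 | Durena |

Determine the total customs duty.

Line 1 (2712.98.05, Durena, 1,348 units, £112,854.56):
Base rate for 2712.98.05 is £8.00/unit.
Duty = 1,348 × £8.00 = £10,784.00.

£10,784.00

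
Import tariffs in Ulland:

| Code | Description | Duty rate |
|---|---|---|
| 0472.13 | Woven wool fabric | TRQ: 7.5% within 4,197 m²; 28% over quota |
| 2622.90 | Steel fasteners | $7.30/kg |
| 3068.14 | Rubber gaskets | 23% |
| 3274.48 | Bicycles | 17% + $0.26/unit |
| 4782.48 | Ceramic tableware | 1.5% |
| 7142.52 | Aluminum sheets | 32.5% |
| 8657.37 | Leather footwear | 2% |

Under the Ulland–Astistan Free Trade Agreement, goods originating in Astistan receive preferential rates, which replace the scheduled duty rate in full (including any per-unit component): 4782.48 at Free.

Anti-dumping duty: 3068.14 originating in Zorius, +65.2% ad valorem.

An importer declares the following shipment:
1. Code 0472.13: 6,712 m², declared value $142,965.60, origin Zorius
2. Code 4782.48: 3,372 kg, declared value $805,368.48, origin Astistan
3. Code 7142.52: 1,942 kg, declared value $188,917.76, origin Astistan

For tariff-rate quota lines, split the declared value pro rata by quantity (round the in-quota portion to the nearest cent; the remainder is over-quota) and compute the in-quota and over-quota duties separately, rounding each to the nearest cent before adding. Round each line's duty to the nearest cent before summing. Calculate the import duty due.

$83,102.44

Line 1 (0472.13, Zorius, 6,712 m², $142,965.60):
Code 0472.13 is under a tariff-rate quota (threshold 4,197 m²). In-quota: 4,197 m² at 7.5%; over-quota: 2,515 m² at 28%.
Pro-rata value split: in-quota = $142,965.60 × 4,197/6,712 = $89,396.10; over-quota = $142,965.60 − $89,396.10 = $53,569.50.
In-quota duty = $89,396.10 × 7.5% = $6,704.71. Over-quota duty = $53,569.50 × 28% = $14,999.46.
Line duty = $6,704.71 + $14,999.46 = $21,704.17.
Line 2 (4782.48, Astistan, 3,372 kg, $805,368.48):
Base rate for 4782.48 is 1.5%.
Origin Astistan qualifies under the Ulland–Astistan agreement and 4782.48 is covered: preferential rate Free applies instead.
Duty = $805,368.48 × 0% = $0.00.
Line 3 (7142.52, Astistan, 1,942 kg, $188,917.76):
Base rate for 7142.52 is 32.5%.
Origin Astistan is the FTA partner but 7142.52 is not on the preference list; base rate stands.
Duty = $188,917.76 × 32.5% = $61,398.27.
Total = $21,704.17 + $0.00 + $61,398.27 = $83,102.44.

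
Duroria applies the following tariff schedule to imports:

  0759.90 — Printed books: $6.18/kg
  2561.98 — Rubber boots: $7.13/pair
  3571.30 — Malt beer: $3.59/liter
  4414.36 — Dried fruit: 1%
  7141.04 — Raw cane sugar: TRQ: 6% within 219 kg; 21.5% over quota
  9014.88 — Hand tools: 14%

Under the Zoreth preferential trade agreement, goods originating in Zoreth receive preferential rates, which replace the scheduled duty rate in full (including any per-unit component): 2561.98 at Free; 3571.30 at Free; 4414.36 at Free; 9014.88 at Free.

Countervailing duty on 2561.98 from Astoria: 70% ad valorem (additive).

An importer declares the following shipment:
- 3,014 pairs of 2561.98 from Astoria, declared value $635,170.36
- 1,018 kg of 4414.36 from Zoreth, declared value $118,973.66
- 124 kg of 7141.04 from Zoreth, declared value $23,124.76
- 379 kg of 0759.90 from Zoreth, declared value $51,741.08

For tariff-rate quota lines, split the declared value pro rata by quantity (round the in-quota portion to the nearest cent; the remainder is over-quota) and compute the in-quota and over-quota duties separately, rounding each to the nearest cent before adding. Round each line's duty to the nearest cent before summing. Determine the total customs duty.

$469,838.78

Line 1 (2561.98, Astoria, 3,014 pairs, $635,170.36):
Base rate for 2561.98 is $7.13/pair.
2561.98 has an FTA preferential rate, but origin Astoria is not Zoreth; base rate stands.
Additional duty on 2561.98 from Astoria: +70% ad valorem. Applied ad valorem rate = 70%.
Duty = $635,170.36 × 70% + 3,014 × $7.13 = $466,109.07.
Line 2 (4414.36, Zoreth, 1,018 kg, $118,973.66):
Base rate for 4414.36 is 1%.
Origin Zoreth qualifies under the Duroria–Zoreth agreement and 4414.36 is covered: preferential rate Free applies instead.
Duty = $118,973.66 × 0% = $0.00.
Line 3 (7141.04, Zoreth, 124 kg, $23,124.76):
Code 7141.04 is under a tariff-rate quota (threshold 219 kg). Quantity 124 kg is within the quota, so the in-quota rate 6% applies to the full value.
Duty = $23,124.76 × 6% = $1,387.49.
Line 4 (0759.90, Zoreth, 379 kg, $51,741.08):
Base rate for 0759.90 is $6.18/kg.
Origin Zoreth is the FTA partner but 0759.90 is not on the preference list; base rate stands.
Duty = 379 × $6.18 = $2,342.22.
Total = $466,109.07 + $0.00 + $1,387.49 + $2,342.22 = $469,838.78.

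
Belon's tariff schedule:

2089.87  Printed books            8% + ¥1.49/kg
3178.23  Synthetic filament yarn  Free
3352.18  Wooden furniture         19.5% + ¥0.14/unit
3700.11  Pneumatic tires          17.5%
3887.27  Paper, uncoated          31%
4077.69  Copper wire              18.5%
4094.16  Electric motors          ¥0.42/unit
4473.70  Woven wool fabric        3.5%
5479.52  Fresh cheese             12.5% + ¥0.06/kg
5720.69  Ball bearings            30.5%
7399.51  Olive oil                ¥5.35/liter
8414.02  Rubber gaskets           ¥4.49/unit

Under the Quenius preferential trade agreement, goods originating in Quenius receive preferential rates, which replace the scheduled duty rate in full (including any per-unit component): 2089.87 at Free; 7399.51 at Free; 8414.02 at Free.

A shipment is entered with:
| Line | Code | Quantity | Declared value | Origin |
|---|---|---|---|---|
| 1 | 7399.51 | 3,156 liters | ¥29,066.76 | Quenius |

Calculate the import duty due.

Line 1 (7399.51, Quenius, 3,156 liters, ¥29,066.76):
Base rate for 7399.51 is ¥5.35/liter.
Origin Quenius qualifies under the Belon–Quenius agreement and 7399.51 is covered: preferential rate Free applies instead.
Duty = ¥29,066.76 × 0% = ¥0.00.

¥0.00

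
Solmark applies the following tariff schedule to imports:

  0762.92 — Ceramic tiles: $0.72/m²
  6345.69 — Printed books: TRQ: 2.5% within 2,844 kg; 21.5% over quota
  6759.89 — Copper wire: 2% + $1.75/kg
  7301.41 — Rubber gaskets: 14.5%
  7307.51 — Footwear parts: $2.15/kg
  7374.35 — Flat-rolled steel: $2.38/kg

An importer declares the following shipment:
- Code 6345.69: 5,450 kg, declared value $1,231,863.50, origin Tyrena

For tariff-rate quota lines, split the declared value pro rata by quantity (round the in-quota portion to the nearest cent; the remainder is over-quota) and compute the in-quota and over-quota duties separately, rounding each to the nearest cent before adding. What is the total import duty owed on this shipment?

$142,713.08

Line 1 (6345.69, Tyrena, 5,450 kg, $1,231,863.50):
Code 6345.69 is under a tariff-rate quota (threshold 2,844 kg). In-quota: 2,844 kg at 2.5%; over-quota: 2,606 kg at 21.5%.
Pro-rata value split: in-quota = $1,231,863.50 × 2,844/5,450 = $642,829.32; over-quota = $1,231,863.50 − $642,829.32 = $589,034.18.
In-quota duty = $642,829.32 × 2.5% = $16,070.73. Over-quota duty = $589,034.18 × 21.5% = $126,642.35.
Line duty = $16,070.73 + $126,642.35 = $142,713.08.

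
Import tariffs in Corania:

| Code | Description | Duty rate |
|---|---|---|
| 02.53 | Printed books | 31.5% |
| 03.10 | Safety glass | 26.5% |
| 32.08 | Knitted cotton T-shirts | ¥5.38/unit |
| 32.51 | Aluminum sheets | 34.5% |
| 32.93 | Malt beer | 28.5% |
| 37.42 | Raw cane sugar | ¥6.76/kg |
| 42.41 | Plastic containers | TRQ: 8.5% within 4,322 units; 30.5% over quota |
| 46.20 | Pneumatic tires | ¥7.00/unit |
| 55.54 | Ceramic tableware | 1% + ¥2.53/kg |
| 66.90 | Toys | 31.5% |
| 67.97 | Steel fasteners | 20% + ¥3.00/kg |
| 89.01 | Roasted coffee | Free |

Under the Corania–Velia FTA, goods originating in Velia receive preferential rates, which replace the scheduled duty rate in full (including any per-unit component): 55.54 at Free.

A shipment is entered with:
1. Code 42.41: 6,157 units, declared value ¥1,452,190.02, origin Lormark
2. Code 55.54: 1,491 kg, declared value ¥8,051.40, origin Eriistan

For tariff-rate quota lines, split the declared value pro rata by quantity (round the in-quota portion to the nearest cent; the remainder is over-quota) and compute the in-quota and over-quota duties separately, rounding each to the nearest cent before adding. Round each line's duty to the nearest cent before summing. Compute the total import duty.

Line 1 (42.41, Lormark, 6,157 units, ¥1,452,190.02):
Code 42.41 is under a tariff-rate quota (threshold 4,322 units). In-quota: 4,322 units at 8.5%; over-quota: 1,835 units at 30.5%.
Pro-rata value split: in-quota = ¥1,452,190.02 × 4,322/6,157 = ¥1,019,386.92; over-quota = ¥1,452,190.02 − ¥1,019,386.92 = ¥432,803.10.
In-quota duty = ¥1,019,386.92 × 8.5% = ¥86,647.89. Over-quota duty = ¥432,803.10 × 30.5% = ¥132,004.95.
Line duty = ¥86,647.89 + ¥132,004.95 = ¥218,652.84.
Line 2 (55.54, Eriistan, 1,491 kg, ¥8,051.40):
Base rate for 55.54 is 1% + ¥2.53/kg.
55.54 has an FTA preferential rate, but origin Eriistan is not Velia; base rate stands.
Duty = ¥8,051.40 × 1% + 1,491 × ¥2.53 = ¥3,852.74.
Total = ¥218,652.84 + ¥3,852.74 = ¥222,505.58.

¥222,505.58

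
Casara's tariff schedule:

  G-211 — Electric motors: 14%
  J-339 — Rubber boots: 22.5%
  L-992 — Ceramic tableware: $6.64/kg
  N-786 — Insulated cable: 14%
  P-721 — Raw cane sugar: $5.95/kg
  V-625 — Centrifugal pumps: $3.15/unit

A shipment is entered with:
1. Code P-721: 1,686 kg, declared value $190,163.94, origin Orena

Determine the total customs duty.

$10,031.70

Line 1 (P-721, Orena, 1,686 kg, $190,163.94):
Base rate for P-721 is $5.95/kg.
Duty = 1,686 × $5.95 = $10,031.70.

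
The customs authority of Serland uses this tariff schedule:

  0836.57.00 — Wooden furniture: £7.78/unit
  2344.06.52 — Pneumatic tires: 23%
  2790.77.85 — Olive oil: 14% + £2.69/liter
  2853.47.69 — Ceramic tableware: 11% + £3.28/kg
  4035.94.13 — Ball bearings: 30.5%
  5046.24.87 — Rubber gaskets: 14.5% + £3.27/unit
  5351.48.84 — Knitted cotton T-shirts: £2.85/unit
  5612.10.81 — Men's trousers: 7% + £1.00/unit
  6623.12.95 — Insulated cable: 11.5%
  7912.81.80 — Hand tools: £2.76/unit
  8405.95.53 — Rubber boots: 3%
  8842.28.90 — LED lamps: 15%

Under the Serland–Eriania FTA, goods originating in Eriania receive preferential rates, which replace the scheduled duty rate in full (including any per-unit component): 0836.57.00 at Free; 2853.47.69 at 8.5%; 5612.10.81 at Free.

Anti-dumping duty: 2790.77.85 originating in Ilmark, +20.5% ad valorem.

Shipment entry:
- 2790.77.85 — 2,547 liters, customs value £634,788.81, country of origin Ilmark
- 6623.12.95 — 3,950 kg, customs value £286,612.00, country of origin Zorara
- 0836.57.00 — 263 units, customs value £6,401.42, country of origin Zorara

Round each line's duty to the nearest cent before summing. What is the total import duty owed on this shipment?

Line 1 (2790.77.85, Ilmark, 2,547 liters, £634,788.81):
Base rate for 2790.77.85 is 14% + £2.69/liter.
Additional duty on 2790.77.85 from Ilmark: +20.5%. Applied ad valorem rate: 14% + 20.5% = 34.5%.
Duty = £634,788.81 × 34.5% + 2,547 × £2.69 = £225,853.57.
Line 2 (6623.12.95, Zorara, 3,950 kg, £286,612.00):
Base rate for 6623.12.95 is 11.5%.
Duty = £286,612.00 × 11.5% = £32,960.38.
Line 3 (0836.57.00, Zorara, 263 units, £6,401.42):
Base rate for 0836.57.00 is £7.78/unit.
0836.57.00 has an FTA preferential rate, but origin Zorara is not Eriania; base rate stands.
Duty = 263 × £7.78 = £2,046.14.
Total = £225,853.57 + £32,960.38 + £2,046.14 = £260,860.09.

£260,860.09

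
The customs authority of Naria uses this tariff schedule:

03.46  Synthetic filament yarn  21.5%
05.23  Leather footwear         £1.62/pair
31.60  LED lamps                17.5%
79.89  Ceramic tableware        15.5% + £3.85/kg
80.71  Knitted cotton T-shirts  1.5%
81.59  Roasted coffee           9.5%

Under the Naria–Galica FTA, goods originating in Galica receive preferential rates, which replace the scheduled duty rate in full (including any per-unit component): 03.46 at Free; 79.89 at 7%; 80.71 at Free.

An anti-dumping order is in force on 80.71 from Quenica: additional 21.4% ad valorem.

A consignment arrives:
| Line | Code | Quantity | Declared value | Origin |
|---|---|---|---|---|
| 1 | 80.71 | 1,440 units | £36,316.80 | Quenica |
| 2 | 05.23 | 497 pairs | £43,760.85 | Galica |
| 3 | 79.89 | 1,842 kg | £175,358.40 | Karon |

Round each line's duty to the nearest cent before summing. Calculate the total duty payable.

£43,393.94

Line 1 (80.71, Quenica, 1,440 units, £36,316.80):
Base rate for 80.71 is 1.5%.
80.71 has an FTA preferential rate, but origin Quenica is not Galica; base rate stands.
Additional duty on 80.71 from Quenica: +21.4%. Applied ad valorem rate: 1.5% + 21.4% = 22.9%.
Duty = £36,316.80 × 22.9% = £8,316.55.
Line 2 (05.23, Galica, 497 pairs, £43,760.85):
Base rate for 05.23 is £1.62/pair.
Origin Galica is the FTA partner but 05.23 is not on the preference list; base rate stands.
Duty = 497 × £1.62 = £805.14.
Line 3 (79.89, Karon, 1,842 kg, £175,358.40):
Base rate for 79.89 is 15.5% + £3.85/kg.
79.89 has an FTA preferential rate, but origin Karon is not Galica; base rate stands.
Duty = £175,358.40 × 15.5% + 1,842 × £3.85 = £34,272.25.
Total = £8,316.55 + £805.14 + £34,272.25 = £43,393.94.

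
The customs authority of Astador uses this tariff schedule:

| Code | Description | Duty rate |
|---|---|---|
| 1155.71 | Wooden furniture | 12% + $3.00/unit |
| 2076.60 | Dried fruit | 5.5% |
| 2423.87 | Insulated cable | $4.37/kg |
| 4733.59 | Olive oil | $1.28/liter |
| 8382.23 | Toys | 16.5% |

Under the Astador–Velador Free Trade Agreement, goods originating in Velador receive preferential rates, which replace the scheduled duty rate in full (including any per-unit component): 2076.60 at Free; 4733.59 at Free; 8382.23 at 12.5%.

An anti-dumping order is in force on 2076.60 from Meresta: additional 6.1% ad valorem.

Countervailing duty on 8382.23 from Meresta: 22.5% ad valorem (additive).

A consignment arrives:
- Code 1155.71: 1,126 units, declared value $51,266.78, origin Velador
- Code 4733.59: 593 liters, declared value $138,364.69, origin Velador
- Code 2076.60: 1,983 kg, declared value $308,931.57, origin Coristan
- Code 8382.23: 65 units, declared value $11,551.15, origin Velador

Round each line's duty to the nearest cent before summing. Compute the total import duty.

$27,965.14

Line 1 (1155.71, Velador, 1,126 units, $51,266.78):
Base rate for 1155.71 is 12% + $3.00/unit.
Origin Velador is the FTA partner but 1155.71 is not on the preference list; base rate stands.
Duty = $51,266.78 × 12% + 1,126 × $3.00 = $9,530.01.
Line 2 (4733.59, Velador, 593 liters, $138,364.69):
Base rate for 4733.59 is $1.28/liter.
Origin Velador qualifies under the Astador–Velador agreement and 4733.59 is covered: preferential rate Free applies instead.
Duty = $138,364.69 × 0% = $0.00.
Line 3 (2076.60, Coristan, 1,983 kg, $308,931.57):
Base rate for 2076.60 is 5.5%.
2076.60 has an FTA preferential rate, but origin Coristan is not Velador; base rate stands.
The additional-duty order on 2076.60 targets Meresta, not Coristan; it does not apply.
Duty = $308,931.57 × 5.5% = $16,991.24.
Line 4 (8382.23, Velador, 65 units, $11,551.15):
Base rate for 8382.23 is 16.5%.
Origin Velador qualifies under the Astador–Velador agreement and 8382.23 is covered: preferential rate 12.5% applies instead.
The additional-duty order on 8382.23 targets Meresta, not Velador; it does not apply.
Duty = $11,551.15 × 12.5% = $1,443.89.
Total = $9,530.01 + $0.00 + $16,991.24 + $1,443.89 = $27,965.14.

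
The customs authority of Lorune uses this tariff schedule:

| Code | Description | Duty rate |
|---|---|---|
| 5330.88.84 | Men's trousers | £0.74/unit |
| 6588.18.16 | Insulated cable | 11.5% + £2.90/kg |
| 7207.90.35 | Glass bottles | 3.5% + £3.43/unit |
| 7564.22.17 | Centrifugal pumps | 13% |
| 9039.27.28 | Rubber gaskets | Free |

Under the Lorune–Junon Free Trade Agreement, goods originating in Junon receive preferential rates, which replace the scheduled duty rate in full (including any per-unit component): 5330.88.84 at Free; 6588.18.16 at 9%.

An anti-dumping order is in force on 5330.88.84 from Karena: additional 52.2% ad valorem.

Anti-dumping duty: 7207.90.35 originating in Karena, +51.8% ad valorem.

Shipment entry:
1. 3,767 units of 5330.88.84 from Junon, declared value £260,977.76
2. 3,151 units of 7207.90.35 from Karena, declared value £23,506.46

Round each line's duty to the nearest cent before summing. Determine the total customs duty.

£23,807.00

Line 1 (5330.88.84, Junon, 3,767 units, £260,977.76):
Base rate for 5330.88.84 is £0.74/unit.
Origin Junon qualifies under the Lorune–Junon agreement and 5330.88.84 is covered: preferential rate Free applies instead.
The additional-duty order on 5330.88.84 targets Karena, not Junon; it does not apply.
Duty = £260,977.76 × 0% = £0.00.
Line 2 (7207.90.35, Karena, 3,151 units, £23,506.46):
Base rate for 7207.90.35 is 3.5% + £3.43/unit.
Additional duty on 7207.90.35 from Karena: +51.8%. Applied ad valorem rate: 3.5% + 51.8% = 55.3%.
Duty = £23,506.46 × 55.3% + 3,151 × £3.43 = £23,807.00.
Total = £0.00 + £23,807.00 = £23,807.00.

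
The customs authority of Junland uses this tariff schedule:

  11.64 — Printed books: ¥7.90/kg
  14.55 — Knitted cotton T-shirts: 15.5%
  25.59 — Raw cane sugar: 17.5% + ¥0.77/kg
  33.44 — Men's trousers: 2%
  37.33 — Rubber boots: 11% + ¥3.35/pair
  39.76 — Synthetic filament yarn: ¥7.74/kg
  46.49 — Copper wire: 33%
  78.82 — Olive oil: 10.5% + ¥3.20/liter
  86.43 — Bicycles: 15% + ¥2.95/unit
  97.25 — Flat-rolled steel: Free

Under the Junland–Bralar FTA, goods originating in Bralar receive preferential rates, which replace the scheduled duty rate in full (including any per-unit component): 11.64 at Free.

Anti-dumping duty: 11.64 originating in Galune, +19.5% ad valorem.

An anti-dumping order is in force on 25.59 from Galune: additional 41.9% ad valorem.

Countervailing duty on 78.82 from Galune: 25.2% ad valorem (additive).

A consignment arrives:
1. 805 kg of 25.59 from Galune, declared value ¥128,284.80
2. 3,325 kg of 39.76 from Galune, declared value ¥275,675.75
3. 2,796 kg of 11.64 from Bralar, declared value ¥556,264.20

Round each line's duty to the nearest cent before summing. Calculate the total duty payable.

¥102,556.52

Line 1 (25.59, Galune, 805 kg, ¥128,284.80):
Base rate for 25.59 is 17.5% + ¥0.77/kg.
Additional duty on 25.59 from Galune: +41.9%. Applied ad valorem rate: 17.5% + 41.9% = 59.4%.
Duty = ¥128,284.80 × 59.4% + 805 × ¥0.77 = ¥76,821.02.
Line 2 (39.76, Galune, 3,325 kg, ¥275,675.75):
Base rate for 39.76 is ¥7.74/kg.
Duty = 3,325 × ¥7.74 = ¥25,735.50.
Line 3 (11.64, Bralar, 2,796 kg, ¥556,264.20):
Base rate for 11.64 is ¥7.90/kg.
Origin Bralar qualifies under the Junland–Bralar agreement and 11.64 is covered: preferential rate Free applies instead.
The additional-duty order on 11.64 targets Galune, not Bralar; it does not apply.
Duty = ¥556,264.20 × 0% = ¥0.00.
Total = ¥76,821.02 + ¥25,735.50 + ¥0.00 = ¥102,556.52.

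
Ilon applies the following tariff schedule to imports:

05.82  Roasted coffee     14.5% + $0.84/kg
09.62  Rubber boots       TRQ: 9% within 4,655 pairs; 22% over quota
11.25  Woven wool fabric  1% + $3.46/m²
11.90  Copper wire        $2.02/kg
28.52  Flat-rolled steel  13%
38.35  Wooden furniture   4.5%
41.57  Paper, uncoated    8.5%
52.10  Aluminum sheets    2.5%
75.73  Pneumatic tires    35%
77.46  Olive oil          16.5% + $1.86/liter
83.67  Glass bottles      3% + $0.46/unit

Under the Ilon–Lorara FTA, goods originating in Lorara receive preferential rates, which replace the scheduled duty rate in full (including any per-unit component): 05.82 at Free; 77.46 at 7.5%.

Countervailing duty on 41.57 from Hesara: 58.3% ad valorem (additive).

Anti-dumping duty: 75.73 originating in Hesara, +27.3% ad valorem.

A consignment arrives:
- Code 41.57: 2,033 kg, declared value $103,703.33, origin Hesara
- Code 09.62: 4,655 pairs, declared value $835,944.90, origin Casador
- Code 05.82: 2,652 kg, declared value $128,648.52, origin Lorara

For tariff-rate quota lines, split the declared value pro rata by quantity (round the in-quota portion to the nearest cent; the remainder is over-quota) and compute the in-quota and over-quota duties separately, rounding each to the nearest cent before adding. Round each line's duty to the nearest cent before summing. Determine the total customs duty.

Line 1 (41.57, Hesara, 2,033 kg, $103,703.33):
Base rate for 41.57 is 8.5%.
Additional duty on 41.57 from Hesara: +58.3%. Applied ad valorem rate: 8.5% + 58.3% = 66.8%.
Duty = $103,703.33 × 66.8% = $69,273.82.
Line 2 (09.62, Casador, 4,655 pairs, $835,944.90):
Code 09.62 is under a tariff-rate quota (threshold 4,655 pairs). Quantity 4,655 pairs is within the quota, so the in-quota rate 9% applies to the full value.
Duty = $835,944.90 × 9% = $75,235.04.
Line 3 (05.82, Lorara, 2,652 kg, $128,648.52):
Base rate for 05.82 is 14.5% + $0.84/kg.
Origin Lorara qualifies under the Ilon–Lorara agreement and 05.82 is covered: preferential rate Free applies instead.
Duty = $128,648.52 × 0% = $0.00.
Total = $69,273.82 + $75,235.04 + $0.00 = $144,508.86.

$144,508.86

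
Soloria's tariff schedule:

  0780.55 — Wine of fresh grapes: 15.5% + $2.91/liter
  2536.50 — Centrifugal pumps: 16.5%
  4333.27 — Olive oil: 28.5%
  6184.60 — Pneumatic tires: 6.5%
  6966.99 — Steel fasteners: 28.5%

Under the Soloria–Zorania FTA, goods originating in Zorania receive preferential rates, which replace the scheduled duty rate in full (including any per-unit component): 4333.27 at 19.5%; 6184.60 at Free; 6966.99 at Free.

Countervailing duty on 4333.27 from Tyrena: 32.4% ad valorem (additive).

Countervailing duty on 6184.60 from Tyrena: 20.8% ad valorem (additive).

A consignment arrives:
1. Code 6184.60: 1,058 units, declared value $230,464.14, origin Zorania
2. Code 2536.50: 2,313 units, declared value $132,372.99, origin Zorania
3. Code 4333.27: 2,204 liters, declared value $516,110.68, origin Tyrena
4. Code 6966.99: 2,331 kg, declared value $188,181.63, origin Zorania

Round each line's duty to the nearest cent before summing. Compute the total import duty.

Line 1 (6184.60, Zorania, 1,058 units, $230,464.14):
Base rate for 6184.60 is 6.5%.
Origin Zorania qualifies under the Soloria–Zorania agreement and 6184.60 is covered: preferential rate Free applies instead.
The additional-duty order on 6184.60 targets Tyrena, not Zorania; it does not apply.
Duty = $230,464.14 × 0% = $0.00.
Line 2 (2536.50, Zorania, 2,313 units, $132,372.99):
Base rate for 2536.50 is 16.5%.
Origin Zorania is the FTA partner but 2536.50 is not on the preference list; base rate stands.
Duty = $132,372.99 × 16.5% = $21,841.54.
Line 3 (4333.27, Tyrena, 2,204 liters, $516,110.68):
Base rate for 4333.27 is 28.5%.
4333.27 has an FTA preferential rate, but origin Tyrena is not Zorania; base rate stands.
Additional duty on 4333.27 from Tyrena: +32.4%. Applied ad valorem rate: 28.5% + 32.4% = 60.9%.
Duty = $516,110.68 × 60.9% = $314,311.40.
Line 4 (6966.99, Zorania, 2,331 kg, $188,181.63):
Base rate for 6966.99 is 28.5%.
Origin Zorania qualifies under the Soloria–Zorania agreement and 6966.99 is covered: preferential rate Free applies instead.
Duty = $188,181.63 × 0% = $0.00.
Total = $0.00 + $21,841.54 + $314,311.40 + $0.00 = $336,152.94.

$336,152.94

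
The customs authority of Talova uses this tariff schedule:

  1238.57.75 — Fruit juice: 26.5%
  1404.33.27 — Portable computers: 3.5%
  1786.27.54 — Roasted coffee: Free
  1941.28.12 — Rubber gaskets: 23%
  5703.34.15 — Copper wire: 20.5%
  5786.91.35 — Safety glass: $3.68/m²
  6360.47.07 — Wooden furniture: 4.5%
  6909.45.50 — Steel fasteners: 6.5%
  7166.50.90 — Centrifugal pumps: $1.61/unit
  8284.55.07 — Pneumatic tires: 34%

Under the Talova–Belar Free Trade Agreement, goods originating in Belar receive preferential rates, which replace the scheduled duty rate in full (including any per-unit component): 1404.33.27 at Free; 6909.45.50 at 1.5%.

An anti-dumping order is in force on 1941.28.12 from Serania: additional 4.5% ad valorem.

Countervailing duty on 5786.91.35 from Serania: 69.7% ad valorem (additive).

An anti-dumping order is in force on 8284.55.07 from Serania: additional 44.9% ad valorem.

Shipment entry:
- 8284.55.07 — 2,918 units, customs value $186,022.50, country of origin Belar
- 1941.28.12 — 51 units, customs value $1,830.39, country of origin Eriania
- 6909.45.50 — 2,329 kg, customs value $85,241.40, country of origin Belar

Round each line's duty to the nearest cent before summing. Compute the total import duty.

$64,947.26

Line 1 (8284.55.07, Belar, 2,918 units, $186,022.50):
Base rate for 8284.55.07 is 34%.
Origin Belar is the FTA partner but 8284.55.07 is not on the preference list; base rate stands.
The additional-duty order on 8284.55.07 targets Serania, not Belar; it does not apply.
Duty = $186,022.50 × 34% = $63,247.65.
Line 2 (1941.28.12, Eriania, 51 units, $1,830.39):
Base rate for 1941.28.12 is 23%.
The additional-duty order on 1941.28.12 targets Serania, not Eriania; it does not apply.
Duty = $1,830.39 × 23% = $420.99.
Line 3 (6909.45.50, Belar, 2,329 kg, $85,241.40):
Base rate for 6909.45.50 is 6.5%.
Origin Belar qualifies under the Talova–Belar agreement and 6909.45.50 is covered: preferential rate 1.5% applies instead.
Duty = $85,241.40 × 1.5% = $1,278.62.
Total = $63,247.65 + $420.99 + $1,278.62 = $64,947.26.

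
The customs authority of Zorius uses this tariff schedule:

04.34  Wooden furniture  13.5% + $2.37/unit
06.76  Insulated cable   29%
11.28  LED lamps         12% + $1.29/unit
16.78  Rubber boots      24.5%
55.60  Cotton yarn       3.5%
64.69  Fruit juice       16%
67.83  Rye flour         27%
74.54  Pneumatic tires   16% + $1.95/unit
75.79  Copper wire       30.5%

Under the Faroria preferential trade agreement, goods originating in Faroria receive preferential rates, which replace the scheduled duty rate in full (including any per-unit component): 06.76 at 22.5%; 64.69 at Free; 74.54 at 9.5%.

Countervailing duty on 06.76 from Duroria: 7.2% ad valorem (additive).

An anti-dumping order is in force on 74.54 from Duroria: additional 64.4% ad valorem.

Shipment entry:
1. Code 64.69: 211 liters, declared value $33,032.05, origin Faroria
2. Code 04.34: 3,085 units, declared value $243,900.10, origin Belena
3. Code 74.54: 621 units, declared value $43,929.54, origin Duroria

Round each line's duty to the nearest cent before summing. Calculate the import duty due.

$76,768.26

Line 1 (64.69, Faroria, 211 liters, $33,032.05):
Base rate for 64.69 is 16%.
Origin Faroria qualifies under the Zorius–Faroria agreement and 64.69 is covered: preferential rate Free applies instead.
Duty = $33,032.05 × 0% = $0.00.
Line 2 (04.34, Belena, 3,085 units, $243,900.10):
Base rate for 04.34 is 13.5% + $2.37/unit.
Duty = $243,900.10 × 13.5% + 3,085 × $2.37 = $40,237.96.
Line 3 (74.54, Duroria, 621 units, $43,929.54):
Base rate for 74.54 is 16% + $1.95/unit.
74.54 has an FTA preferential rate, but origin Duroria is not Faroria; base rate stands.
Additional duty on 74.54 from Duroria: +64.4%. Applied ad valorem rate: 16% + 64.4% = 80.4%.
Duty = $43,929.54 × 80.4% + 621 × $1.95 = $36,530.30.
Total = $0.00 + $40,237.96 + $36,530.30 = $76,768.26.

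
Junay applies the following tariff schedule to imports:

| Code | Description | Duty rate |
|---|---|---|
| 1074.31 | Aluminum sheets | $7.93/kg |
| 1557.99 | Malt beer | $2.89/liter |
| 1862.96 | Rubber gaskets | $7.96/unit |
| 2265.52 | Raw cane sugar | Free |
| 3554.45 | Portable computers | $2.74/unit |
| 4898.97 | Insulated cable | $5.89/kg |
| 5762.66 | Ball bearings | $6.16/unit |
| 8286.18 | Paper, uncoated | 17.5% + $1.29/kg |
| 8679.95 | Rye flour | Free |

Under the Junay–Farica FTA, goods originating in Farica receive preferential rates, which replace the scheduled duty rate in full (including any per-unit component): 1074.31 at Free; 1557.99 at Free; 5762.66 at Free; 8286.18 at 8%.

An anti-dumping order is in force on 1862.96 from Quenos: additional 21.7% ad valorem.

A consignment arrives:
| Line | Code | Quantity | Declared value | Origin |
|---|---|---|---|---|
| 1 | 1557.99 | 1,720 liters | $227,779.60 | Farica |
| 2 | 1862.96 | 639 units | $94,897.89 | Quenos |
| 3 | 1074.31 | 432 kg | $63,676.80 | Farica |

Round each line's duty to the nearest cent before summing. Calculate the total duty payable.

Line 1 (1557.99, Farica, 1,720 liters, $227,779.60):
Base rate for 1557.99 is $2.89/liter.
Origin Farica qualifies under the Junay–Farica agreement and 1557.99 is covered: preferential rate Free applies instead.
Duty = $227,779.60 × 0% = $0.00.
Line 2 (1862.96, Quenos, 639 units, $94,897.89):
Base rate for 1862.96 is $7.96/unit.
Additional duty on 1862.96 from Quenos: +21.7% ad valorem. Applied ad valorem rate = 21.7%.
Duty = $94,897.89 × 21.7% + 639 × $7.96 = $25,679.28.
Line 3 (1074.31, Farica, 432 kg, $63,676.80):
Base rate for 1074.31 is $7.93/kg.
Origin Farica qualifies under the Junay–Farica agreement and 1074.31 is covered: preferential rate Free applies instead.
Duty = $63,676.80 × 0% = $0.00.
Total = $0.00 + $25,679.28 + $0.00 = $25,679.28.

$25,679.28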